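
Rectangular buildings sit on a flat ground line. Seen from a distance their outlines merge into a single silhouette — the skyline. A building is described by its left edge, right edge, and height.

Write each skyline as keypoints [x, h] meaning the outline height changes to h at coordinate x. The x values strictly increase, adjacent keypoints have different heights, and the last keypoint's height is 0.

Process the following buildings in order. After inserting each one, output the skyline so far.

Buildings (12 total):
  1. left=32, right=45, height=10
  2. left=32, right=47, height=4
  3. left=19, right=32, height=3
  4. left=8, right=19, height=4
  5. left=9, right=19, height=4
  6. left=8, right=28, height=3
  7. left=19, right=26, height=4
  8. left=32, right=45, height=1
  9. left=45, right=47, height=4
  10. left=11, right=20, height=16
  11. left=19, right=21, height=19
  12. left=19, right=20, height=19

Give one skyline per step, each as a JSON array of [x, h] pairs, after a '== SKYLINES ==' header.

== SKYLINES ==
[[32,10],[45,0]]
[[32,10],[45,4],[47,0]]
[[19,3],[32,10],[45,4],[47,0]]
[[8,4],[19,3],[32,10],[45,4],[47,0]]
[[8,4],[19,3],[32,10],[45,4],[47,0]]
[[8,4],[19,3],[32,10],[45,4],[47,0]]
[[8,4],[26,3],[32,10],[45,4],[47,0]]
[[8,4],[26,3],[32,10],[45,4],[47,0]]
[[8,4],[26,3],[32,10],[45,4],[47,0]]
[[8,4],[11,16],[20,4],[26,3],[32,10],[45,4],[47,0]]
[[8,4],[11,16],[19,19],[21,4],[26,3],[32,10],[45,4],[47,0]]
[[8,4],[11,16],[19,19],[21,4],[26,3],[32,10],[45,4],[47,0]]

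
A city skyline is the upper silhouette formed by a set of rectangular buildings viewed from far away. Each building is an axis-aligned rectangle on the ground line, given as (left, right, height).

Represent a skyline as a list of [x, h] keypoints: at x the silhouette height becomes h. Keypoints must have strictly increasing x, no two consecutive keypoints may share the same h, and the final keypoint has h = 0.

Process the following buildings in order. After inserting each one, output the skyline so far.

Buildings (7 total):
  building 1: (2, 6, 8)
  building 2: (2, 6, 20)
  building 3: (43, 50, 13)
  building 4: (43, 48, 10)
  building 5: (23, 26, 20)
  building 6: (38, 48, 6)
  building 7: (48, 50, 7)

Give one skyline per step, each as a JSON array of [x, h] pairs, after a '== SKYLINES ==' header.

== SKYLINES ==
[[2,8],[6,0]]
[[2,20],[6,0]]
[[2,20],[6,0],[43,13],[50,0]]
[[2,20],[6,0],[43,13],[50,0]]
[[2,20],[6,0],[23,20],[26,0],[43,13],[50,0]]
[[2,20],[6,0],[23,20],[26,0],[38,6],[43,13],[50,0]]
[[2,20],[6,0],[23,20],[26,0],[38,6],[43,13],[50,0]]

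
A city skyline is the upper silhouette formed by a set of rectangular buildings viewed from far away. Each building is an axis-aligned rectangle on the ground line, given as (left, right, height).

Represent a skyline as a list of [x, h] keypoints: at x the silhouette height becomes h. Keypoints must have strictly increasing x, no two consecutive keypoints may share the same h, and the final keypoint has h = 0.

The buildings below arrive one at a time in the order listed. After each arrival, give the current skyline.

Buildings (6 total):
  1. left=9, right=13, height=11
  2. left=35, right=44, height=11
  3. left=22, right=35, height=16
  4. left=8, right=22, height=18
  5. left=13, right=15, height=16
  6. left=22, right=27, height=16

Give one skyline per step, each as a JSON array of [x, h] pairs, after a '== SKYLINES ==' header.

== SKYLINES ==
[[9,11],[13,0]]
[[9,11],[13,0],[35,11],[44,0]]
[[9,11],[13,0],[22,16],[35,11],[44,0]]
[[8,18],[22,16],[35,11],[44,0]]
[[8,18],[22,16],[35,11],[44,0]]
[[8,18],[22,16],[35,11],[44,0]]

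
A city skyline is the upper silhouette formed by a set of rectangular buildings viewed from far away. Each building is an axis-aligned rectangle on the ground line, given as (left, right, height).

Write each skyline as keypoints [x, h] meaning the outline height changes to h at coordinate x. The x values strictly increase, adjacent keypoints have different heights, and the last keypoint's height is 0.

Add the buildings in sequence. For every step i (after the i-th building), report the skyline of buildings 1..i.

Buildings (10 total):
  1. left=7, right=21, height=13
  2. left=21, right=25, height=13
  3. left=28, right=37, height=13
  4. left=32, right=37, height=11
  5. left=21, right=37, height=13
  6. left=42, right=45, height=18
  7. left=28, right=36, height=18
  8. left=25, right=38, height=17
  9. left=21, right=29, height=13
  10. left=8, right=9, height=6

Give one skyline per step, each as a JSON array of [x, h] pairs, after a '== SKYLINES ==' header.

== SKYLINES ==
[[7,13],[21,0]]
[[7,13],[25,0]]
[[7,13],[25,0],[28,13],[37,0]]
[[7,13],[25,0],[28,13],[37,0]]
[[7,13],[37,0]]
[[7,13],[37,0],[42,18],[45,0]]
[[7,13],[28,18],[36,13],[37,0],[42,18],[45,0]]
[[7,13],[25,17],[28,18],[36,17],[38,0],[42,18],[45,0]]
[[7,13],[25,17],[28,18],[36,17],[38,0],[42,18],[45,0]]
[[7,13],[25,17],[28,18],[36,17],[38,0],[42,18],[45,0]]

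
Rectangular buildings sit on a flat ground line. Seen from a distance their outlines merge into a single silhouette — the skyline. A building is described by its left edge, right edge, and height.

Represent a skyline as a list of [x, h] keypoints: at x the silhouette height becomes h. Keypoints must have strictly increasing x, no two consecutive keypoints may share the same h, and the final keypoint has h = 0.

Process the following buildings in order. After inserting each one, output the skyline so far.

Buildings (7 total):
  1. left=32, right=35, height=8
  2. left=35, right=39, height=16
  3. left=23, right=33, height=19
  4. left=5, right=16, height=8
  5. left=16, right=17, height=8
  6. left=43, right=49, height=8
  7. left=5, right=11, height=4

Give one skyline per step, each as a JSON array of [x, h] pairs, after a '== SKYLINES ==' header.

== SKYLINES ==
[[32,8],[35,0]]
[[32,8],[35,16],[39,0]]
[[23,19],[33,8],[35,16],[39,0]]
[[5,8],[16,0],[23,19],[33,8],[35,16],[39,0]]
[[5,8],[17,0],[23,19],[33,8],[35,16],[39,0]]
[[5,8],[17,0],[23,19],[33,8],[35,16],[39,0],[43,8],[49,0]]
[[5,8],[17,0],[23,19],[33,8],[35,16],[39,0],[43,8],[49,0]]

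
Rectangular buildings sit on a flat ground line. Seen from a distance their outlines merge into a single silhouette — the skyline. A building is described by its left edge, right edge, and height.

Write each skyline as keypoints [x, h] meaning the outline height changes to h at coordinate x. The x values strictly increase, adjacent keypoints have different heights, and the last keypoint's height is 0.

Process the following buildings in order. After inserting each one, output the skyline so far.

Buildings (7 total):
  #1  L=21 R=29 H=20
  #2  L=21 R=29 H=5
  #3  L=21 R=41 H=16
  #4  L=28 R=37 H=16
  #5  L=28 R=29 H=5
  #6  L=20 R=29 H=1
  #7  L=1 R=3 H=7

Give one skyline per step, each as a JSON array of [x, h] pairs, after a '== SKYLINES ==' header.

== SKYLINES ==
[[21,20],[29,0]]
[[21,20],[29,0]]
[[21,20],[29,16],[41,0]]
[[21,20],[29,16],[41,0]]
[[21,20],[29,16],[41,0]]
[[20,1],[21,20],[29,16],[41,0]]
[[1,7],[3,0],[20,1],[21,20],[29,16],[41,0]]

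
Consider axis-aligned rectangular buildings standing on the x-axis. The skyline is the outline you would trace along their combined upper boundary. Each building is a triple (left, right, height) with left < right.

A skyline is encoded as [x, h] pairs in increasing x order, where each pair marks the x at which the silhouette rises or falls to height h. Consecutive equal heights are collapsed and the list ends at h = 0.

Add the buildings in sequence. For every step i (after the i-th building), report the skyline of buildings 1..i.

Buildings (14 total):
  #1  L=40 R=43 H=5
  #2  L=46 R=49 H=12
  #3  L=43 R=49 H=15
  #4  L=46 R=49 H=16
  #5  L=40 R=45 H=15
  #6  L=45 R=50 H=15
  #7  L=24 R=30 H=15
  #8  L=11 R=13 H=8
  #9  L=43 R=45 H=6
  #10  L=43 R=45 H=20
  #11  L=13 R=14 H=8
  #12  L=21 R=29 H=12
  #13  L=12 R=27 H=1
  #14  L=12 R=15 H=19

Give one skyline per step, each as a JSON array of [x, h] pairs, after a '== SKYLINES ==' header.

== SKYLINES ==
[[40,5],[43,0]]
[[40,5],[43,0],[46,12],[49,0]]
[[40,5],[43,15],[49,0]]
[[40,5],[43,15],[46,16],[49,0]]
[[40,15],[46,16],[49,0]]
[[40,15],[46,16],[49,15],[50,0]]
[[24,15],[30,0],[40,15],[46,16],[49,15],[50,0]]
[[11,8],[13,0],[24,15],[30,0],[40,15],[46,16],[49,15],[50,0]]
[[11,8],[13,0],[24,15],[30,0],[40,15],[46,16],[49,15],[50,0]]
[[11,8],[13,0],[24,15],[30,0],[40,15],[43,20],[45,15],[46,16],[49,15],[50,0]]
[[11,8],[14,0],[24,15],[30,0],[40,15],[43,20],[45,15],[46,16],[49,15],[50,0]]
[[11,8],[14,0],[21,12],[24,15],[30,0],[40,15],[43,20],[45,15],[46,16],[49,15],[50,0]]
[[11,8],[14,1],[21,12],[24,15],[30,0],[40,15],[43,20],[45,15],[46,16],[49,15],[50,0]]
[[11,8],[12,19],[15,1],[21,12],[24,15],[30,0],[40,15],[43,20],[45,15],[46,16],[49,15],[50,0]]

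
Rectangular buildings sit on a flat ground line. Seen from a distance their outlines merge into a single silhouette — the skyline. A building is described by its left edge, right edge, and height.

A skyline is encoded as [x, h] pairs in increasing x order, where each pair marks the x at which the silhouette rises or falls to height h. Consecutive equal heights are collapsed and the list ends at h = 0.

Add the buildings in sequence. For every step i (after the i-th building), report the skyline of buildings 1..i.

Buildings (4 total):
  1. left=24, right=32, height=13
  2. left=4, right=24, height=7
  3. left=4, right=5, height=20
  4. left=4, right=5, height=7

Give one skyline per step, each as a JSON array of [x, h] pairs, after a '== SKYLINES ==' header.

== SKYLINES ==
[[24,13],[32,0]]
[[4,7],[24,13],[32,0]]
[[4,20],[5,7],[24,13],[32,0]]
[[4,20],[5,7],[24,13],[32,0]]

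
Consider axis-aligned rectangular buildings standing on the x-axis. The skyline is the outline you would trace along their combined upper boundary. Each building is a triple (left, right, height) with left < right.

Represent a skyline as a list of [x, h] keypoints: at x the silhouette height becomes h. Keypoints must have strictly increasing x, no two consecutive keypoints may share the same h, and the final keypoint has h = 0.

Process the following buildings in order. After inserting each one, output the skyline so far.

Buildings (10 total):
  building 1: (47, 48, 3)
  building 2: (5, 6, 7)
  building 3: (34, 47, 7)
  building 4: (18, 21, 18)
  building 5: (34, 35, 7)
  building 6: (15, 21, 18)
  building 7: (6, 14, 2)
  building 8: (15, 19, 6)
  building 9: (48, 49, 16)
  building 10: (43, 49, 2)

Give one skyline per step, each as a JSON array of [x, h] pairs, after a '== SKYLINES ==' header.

== SKYLINES ==
[[47,3],[48,0]]
[[5,7],[6,0],[47,3],[48,0]]
[[5,7],[6,0],[34,7],[47,3],[48,0]]
[[5,7],[6,0],[18,18],[21,0],[34,7],[47,3],[48,0]]
[[5,7],[6,0],[18,18],[21,0],[34,7],[47,3],[48,0]]
[[5,7],[6,0],[15,18],[21,0],[34,7],[47,3],[48,0]]
[[5,7],[6,2],[14,0],[15,18],[21,0],[34,7],[47,3],[48,0]]
[[5,7],[6,2],[14,0],[15,18],[21,0],[34,7],[47,3],[48,0]]
[[5,7],[6,2],[14,0],[15,18],[21,0],[34,7],[47,3],[48,16],[49,0]]
[[5,7],[6,2],[14,0],[15,18],[21,0],[34,7],[47,3],[48,16],[49,0]]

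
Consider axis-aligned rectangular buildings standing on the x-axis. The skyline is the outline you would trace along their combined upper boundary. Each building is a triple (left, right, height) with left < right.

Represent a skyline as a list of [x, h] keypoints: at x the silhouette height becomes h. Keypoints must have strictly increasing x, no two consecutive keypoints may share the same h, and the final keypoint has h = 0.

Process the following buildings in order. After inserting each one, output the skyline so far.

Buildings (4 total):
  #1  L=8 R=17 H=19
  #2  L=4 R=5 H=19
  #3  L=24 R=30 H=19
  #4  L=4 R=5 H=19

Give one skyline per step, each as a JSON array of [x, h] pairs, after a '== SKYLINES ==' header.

== SKYLINES ==
[[8,19],[17,0]]
[[4,19],[5,0],[8,19],[17,0]]
[[4,19],[5,0],[8,19],[17,0],[24,19],[30,0]]
[[4,19],[5,0],[8,19],[17,0],[24,19],[30,0]]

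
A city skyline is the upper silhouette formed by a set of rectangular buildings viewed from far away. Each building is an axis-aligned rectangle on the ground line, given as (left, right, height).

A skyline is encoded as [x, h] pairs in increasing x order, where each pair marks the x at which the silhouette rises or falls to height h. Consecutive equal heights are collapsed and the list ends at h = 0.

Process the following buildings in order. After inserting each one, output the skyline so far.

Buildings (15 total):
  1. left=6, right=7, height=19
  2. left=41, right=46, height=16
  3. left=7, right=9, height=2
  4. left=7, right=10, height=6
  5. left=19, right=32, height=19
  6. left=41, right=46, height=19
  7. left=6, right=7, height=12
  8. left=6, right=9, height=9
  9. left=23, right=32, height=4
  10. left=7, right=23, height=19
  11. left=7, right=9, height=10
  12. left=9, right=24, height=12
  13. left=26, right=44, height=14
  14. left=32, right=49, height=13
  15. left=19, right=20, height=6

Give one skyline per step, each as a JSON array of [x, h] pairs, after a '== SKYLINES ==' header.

== SKYLINES ==
[[6,19],[7,0]]
[[6,19],[7,0],[41,16],[46,0]]
[[6,19],[7,2],[9,0],[41,16],[46,0]]
[[6,19],[7,6],[10,0],[41,16],[46,0]]
[[6,19],[7,6],[10,0],[19,19],[32,0],[41,16],[46,0]]
[[6,19],[7,6],[10,0],[19,19],[32,0],[41,19],[46,0]]
[[6,19],[7,6],[10,0],[19,19],[32,0],[41,19],[46,0]]
[[6,19],[7,9],[9,6],[10,0],[19,19],[32,0],[41,19],[46,0]]
[[6,19],[7,9],[9,6],[10,0],[19,19],[32,0],[41,19],[46,0]]
[[6,19],[32,0],[41,19],[46,0]]
[[6,19],[32,0],[41,19],[46,0]]
[[6,19],[32,0],[41,19],[46,0]]
[[6,19],[32,14],[41,19],[46,0]]
[[6,19],[32,14],[41,19],[46,13],[49,0]]
[[6,19],[32,14],[41,19],[46,13],[49,0]]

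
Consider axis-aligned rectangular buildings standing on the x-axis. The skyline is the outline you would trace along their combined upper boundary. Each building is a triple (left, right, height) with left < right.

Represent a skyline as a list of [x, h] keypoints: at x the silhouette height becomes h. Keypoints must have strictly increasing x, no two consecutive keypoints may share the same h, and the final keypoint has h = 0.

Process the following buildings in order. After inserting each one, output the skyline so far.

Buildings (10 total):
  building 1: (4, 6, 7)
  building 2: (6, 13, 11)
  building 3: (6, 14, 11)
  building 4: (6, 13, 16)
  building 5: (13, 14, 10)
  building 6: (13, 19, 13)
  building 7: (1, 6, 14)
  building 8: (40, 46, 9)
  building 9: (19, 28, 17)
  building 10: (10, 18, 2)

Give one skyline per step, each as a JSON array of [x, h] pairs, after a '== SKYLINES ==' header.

== SKYLINES ==
[[4,7],[6,0]]
[[4,7],[6,11],[13,0]]
[[4,7],[6,11],[14,0]]
[[4,7],[6,16],[13,11],[14,0]]
[[4,7],[6,16],[13,11],[14,0]]
[[4,7],[6,16],[13,13],[19,0]]
[[1,14],[6,16],[13,13],[19,0]]
[[1,14],[6,16],[13,13],[19,0],[40,9],[46,0]]
[[1,14],[6,16],[13,13],[19,17],[28,0],[40,9],[46,0]]
[[1,14],[6,16],[13,13],[19,17],[28,0],[40,9],[46,0]]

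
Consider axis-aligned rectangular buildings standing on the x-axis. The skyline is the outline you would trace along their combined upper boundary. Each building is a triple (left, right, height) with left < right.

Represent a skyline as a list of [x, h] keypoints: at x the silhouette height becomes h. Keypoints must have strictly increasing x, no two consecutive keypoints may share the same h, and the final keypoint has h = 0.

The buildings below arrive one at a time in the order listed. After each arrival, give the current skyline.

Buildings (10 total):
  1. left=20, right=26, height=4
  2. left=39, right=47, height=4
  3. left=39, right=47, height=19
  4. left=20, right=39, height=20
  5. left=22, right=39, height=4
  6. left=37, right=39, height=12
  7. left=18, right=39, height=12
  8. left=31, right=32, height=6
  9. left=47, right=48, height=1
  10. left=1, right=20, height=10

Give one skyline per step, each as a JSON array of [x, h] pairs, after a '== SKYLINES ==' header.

== SKYLINES ==
[[20,4],[26,0]]
[[20,4],[26,0],[39,4],[47,0]]
[[20,4],[26,0],[39,19],[47,0]]
[[20,20],[39,19],[47,0]]
[[20,20],[39,19],[47,0]]
[[20,20],[39,19],[47,0]]
[[18,12],[20,20],[39,19],[47,0]]
[[18,12],[20,20],[39,19],[47,0]]
[[18,12],[20,20],[39,19],[47,1],[48,0]]
[[1,10],[18,12],[20,20],[39,19],[47,1],[48,0]]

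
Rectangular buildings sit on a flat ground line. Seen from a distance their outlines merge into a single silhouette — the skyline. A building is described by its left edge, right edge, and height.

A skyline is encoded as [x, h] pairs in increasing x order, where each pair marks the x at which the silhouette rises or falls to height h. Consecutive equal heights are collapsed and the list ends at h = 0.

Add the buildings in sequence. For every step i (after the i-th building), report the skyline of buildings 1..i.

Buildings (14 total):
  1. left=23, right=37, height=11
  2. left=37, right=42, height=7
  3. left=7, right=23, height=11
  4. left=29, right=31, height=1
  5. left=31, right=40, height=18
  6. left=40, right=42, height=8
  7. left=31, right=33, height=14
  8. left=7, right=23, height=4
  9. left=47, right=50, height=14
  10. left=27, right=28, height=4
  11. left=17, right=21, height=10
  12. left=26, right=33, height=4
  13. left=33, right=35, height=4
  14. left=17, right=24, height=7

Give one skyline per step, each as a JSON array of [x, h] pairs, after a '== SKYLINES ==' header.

== SKYLINES ==
[[23,11],[37,0]]
[[23,11],[37,7],[42,0]]
[[7,11],[37,7],[42,0]]
[[7,11],[37,7],[42,0]]
[[7,11],[31,18],[40,7],[42,0]]
[[7,11],[31,18],[40,8],[42,0]]
[[7,11],[31,18],[40,8],[42,0]]
[[7,11],[31,18],[40,8],[42,0]]
[[7,11],[31,18],[40,8],[42,0],[47,14],[50,0]]
[[7,11],[31,18],[40,8],[42,0],[47,14],[50,0]]
[[7,11],[31,18],[40,8],[42,0],[47,14],[50,0]]
[[7,11],[31,18],[40,8],[42,0],[47,14],[50,0]]
[[7,11],[31,18],[40,8],[42,0],[47,14],[50,0]]
[[7,11],[31,18],[40,8],[42,0],[47,14],[50,0]]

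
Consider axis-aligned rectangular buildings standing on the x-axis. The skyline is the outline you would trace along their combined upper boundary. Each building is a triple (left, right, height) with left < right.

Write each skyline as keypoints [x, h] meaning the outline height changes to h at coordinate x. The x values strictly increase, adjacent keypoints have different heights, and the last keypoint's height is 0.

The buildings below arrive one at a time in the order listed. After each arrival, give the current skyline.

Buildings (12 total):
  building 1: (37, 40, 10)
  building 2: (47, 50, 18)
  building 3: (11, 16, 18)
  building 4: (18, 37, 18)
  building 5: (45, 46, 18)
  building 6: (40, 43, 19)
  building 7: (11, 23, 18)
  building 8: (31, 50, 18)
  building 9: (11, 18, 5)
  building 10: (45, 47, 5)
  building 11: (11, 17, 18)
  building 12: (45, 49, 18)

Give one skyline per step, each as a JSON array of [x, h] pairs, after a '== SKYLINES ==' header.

== SKYLINES ==
[[37,10],[40,0]]
[[37,10],[40,0],[47,18],[50,0]]
[[11,18],[16,0],[37,10],[40,0],[47,18],[50,0]]
[[11,18],[16,0],[18,18],[37,10],[40,0],[47,18],[50,0]]
[[11,18],[16,0],[18,18],[37,10],[40,0],[45,18],[46,0],[47,18],[50,0]]
[[11,18],[16,0],[18,18],[37,10],[40,19],[43,0],[45,18],[46,0],[47,18],[50,0]]
[[11,18],[37,10],[40,19],[43,0],[45,18],[46,0],[47,18],[50,0]]
[[11,18],[40,19],[43,18],[50,0]]
[[11,18],[40,19],[43,18],[50,0]]
[[11,18],[40,19],[43,18],[50,0]]
[[11,18],[40,19],[43,18],[50,0]]
[[11,18],[40,19],[43,18],[50,0]]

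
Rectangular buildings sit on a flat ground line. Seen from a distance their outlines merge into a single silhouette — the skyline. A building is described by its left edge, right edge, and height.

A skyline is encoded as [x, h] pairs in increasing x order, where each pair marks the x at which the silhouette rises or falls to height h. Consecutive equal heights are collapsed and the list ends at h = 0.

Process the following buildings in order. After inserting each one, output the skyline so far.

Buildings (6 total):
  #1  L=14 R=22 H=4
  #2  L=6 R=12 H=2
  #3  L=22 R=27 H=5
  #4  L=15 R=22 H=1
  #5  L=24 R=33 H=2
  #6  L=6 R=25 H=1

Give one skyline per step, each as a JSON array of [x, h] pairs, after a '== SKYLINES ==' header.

== SKYLINES ==
[[14,4],[22,0]]
[[6,2],[12,0],[14,4],[22,0]]
[[6,2],[12,0],[14,4],[22,5],[27,0]]
[[6,2],[12,0],[14,4],[22,5],[27,0]]
[[6,2],[12,0],[14,4],[22,5],[27,2],[33,0]]
[[6,2],[12,1],[14,4],[22,5],[27,2],[33,0]]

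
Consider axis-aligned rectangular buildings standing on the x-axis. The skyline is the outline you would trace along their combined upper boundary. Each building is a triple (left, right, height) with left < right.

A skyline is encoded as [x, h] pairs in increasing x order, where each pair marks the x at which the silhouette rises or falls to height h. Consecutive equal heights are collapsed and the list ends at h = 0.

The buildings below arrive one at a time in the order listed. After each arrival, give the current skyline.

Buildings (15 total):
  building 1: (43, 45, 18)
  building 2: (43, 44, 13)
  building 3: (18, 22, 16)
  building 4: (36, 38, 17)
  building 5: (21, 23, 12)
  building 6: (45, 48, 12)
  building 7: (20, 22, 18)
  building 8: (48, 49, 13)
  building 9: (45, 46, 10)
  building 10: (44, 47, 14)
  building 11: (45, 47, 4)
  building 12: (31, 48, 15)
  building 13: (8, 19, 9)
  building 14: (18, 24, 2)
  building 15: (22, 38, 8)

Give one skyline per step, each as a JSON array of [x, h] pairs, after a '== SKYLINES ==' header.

== SKYLINES ==
[[43,18],[45,0]]
[[43,18],[45,0]]
[[18,16],[22,0],[43,18],[45,0]]
[[18,16],[22,0],[36,17],[38,0],[43,18],[45,0]]
[[18,16],[22,12],[23,0],[36,17],[38,0],[43,18],[45,0]]
[[18,16],[22,12],[23,0],[36,17],[38,0],[43,18],[45,12],[48,0]]
[[18,16],[20,18],[22,12],[23,0],[36,17],[38,0],[43,18],[45,12],[48,0]]
[[18,16],[20,18],[22,12],[23,0],[36,17],[38,0],[43,18],[45,12],[48,13],[49,0]]
[[18,16],[20,18],[22,12],[23,0],[36,17],[38,0],[43,18],[45,12],[48,13],[49,0]]
[[18,16],[20,18],[22,12],[23,0],[36,17],[38,0],[43,18],[45,14],[47,12],[48,13],[49,0]]
[[18,16],[20,18],[22,12],[23,0],[36,17],[38,0],[43,18],[45,14],[47,12],[48,13],[49,0]]
[[18,16],[20,18],[22,12],[23,0],[31,15],[36,17],[38,15],[43,18],[45,15],[48,13],[49,0]]
[[8,9],[18,16],[20,18],[22,12],[23,0],[31,15],[36,17],[38,15],[43,18],[45,15],[48,13],[49,0]]
[[8,9],[18,16],[20,18],[22,12],[23,2],[24,0],[31,15],[36,17],[38,15],[43,18],[45,15],[48,13],[49,0]]
[[8,9],[18,16],[20,18],[22,12],[23,8],[31,15],[36,17],[38,15],[43,18],[45,15],[48,13],[49,0]]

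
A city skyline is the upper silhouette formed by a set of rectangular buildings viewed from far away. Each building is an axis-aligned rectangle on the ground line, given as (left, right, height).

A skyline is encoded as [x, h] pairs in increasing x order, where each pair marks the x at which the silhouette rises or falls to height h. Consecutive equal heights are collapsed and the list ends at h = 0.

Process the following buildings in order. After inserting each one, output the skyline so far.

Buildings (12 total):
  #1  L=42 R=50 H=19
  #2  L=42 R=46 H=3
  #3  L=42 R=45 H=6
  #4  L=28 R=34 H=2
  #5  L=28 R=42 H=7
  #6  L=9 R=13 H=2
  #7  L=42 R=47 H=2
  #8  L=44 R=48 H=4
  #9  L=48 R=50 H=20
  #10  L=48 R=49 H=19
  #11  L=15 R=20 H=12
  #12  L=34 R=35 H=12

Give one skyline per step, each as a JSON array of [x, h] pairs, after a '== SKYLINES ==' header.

== SKYLINES ==
[[42,19],[50,0]]
[[42,19],[50,0]]
[[42,19],[50,0]]
[[28,2],[34,0],[42,19],[50,0]]
[[28,7],[42,19],[50,0]]
[[9,2],[13,0],[28,7],[42,19],[50,0]]
[[9,2],[13,0],[28,7],[42,19],[50,0]]
[[9,2],[13,0],[28,7],[42,19],[50,0]]
[[9,2],[13,0],[28,7],[42,19],[48,20],[50,0]]
[[9,2],[13,0],[28,7],[42,19],[48,20],[50,0]]
[[9,2],[13,0],[15,12],[20,0],[28,7],[42,19],[48,20],[50,0]]
[[9,2],[13,0],[15,12],[20,0],[28,7],[34,12],[35,7],[42,19],[48,20],[50,0]]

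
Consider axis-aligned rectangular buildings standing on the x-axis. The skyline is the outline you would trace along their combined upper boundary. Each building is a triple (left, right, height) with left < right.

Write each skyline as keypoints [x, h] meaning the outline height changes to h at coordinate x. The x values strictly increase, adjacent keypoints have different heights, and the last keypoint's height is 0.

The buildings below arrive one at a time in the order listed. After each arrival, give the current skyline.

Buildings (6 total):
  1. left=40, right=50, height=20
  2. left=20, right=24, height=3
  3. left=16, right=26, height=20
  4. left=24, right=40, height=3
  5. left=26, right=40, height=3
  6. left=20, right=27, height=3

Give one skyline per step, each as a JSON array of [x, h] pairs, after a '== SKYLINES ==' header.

== SKYLINES ==
[[40,20],[50,0]]
[[20,3],[24,0],[40,20],[50,0]]
[[16,20],[26,0],[40,20],[50,0]]
[[16,20],[26,3],[40,20],[50,0]]
[[16,20],[26,3],[40,20],[50,0]]
[[16,20],[26,3],[40,20],[50,0]]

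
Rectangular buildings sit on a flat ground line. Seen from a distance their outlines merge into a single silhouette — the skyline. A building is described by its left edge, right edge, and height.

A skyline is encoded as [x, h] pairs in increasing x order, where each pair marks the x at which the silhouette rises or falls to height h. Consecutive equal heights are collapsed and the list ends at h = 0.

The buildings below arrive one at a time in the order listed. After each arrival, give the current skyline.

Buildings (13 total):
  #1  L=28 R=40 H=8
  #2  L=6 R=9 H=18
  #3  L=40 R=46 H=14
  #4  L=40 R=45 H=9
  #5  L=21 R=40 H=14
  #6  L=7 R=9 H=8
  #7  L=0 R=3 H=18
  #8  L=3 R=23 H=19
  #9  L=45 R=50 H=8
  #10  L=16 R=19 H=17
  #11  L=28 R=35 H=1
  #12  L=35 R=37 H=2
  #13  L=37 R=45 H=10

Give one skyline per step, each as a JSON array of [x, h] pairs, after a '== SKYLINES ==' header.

== SKYLINES ==
[[28,8],[40,0]]
[[6,18],[9,0],[28,8],[40,0]]
[[6,18],[9,0],[28,8],[40,14],[46,0]]
[[6,18],[9,0],[28,8],[40,14],[46,0]]
[[6,18],[9,0],[21,14],[46,0]]
[[6,18],[9,0],[21,14],[46,0]]
[[0,18],[3,0],[6,18],[9,0],[21,14],[46,0]]
[[0,18],[3,19],[23,14],[46,0]]
[[0,18],[3,19],[23,14],[46,8],[50,0]]
[[0,18],[3,19],[23,14],[46,8],[50,0]]
[[0,18],[3,19],[23,14],[46,8],[50,0]]
[[0,18],[3,19],[23,14],[46,8],[50,0]]
[[0,18],[3,19],[23,14],[46,8],[50,0]]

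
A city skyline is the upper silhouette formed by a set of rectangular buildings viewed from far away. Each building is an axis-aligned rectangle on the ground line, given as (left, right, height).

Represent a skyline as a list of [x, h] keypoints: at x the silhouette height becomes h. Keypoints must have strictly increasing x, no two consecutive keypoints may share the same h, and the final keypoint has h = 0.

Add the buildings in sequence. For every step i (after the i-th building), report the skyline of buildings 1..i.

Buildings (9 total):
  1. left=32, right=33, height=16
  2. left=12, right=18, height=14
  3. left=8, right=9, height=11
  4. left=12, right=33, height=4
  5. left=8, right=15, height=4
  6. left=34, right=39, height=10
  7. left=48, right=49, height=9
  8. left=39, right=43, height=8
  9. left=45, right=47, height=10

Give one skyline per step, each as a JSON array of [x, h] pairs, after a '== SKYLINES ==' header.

== SKYLINES ==
[[32,16],[33,0]]
[[12,14],[18,0],[32,16],[33,0]]
[[8,11],[9,0],[12,14],[18,0],[32,16],[33,0]]
[[8,11],[9,0],[12,14],[18,4],[32,16],[33,0]]
[[8,11],[9,4],[12,14],[18,4],[32,16],[33,0]]
[[8,11],[9,4],[12,14],[18,4],[32,16],[33,0],[34,10],[39,0]]
[[8,11],[9,4],[12,14],[18,4],[32,16],[33,0],[34,10],[39,0],[48,9],[49,0]]
[[8,11],[9,4],[12,14],[18,4],[32,16],[33,0],[34,10],[39,8],[43,0],[48,9],[49,0]]
[[8,11],[9,4],[12,14],[18,4],[32,16],[33,0],[34,10],[39,8],[43,0],[45,10],[47,0],[48,9],[49,0]]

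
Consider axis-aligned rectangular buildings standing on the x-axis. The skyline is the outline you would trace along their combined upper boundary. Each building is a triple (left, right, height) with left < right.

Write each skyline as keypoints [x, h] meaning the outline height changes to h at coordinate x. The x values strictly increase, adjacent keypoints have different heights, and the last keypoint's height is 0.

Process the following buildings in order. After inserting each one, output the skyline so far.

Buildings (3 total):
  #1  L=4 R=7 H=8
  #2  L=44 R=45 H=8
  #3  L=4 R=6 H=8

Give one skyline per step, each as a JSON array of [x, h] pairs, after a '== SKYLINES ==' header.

== SKYLINES ==
[[4,8],[7,0]]
[[4,8],[7,0],[44,8],[45,0]]
[[4,8],[7,0],[44,8],[45,0]]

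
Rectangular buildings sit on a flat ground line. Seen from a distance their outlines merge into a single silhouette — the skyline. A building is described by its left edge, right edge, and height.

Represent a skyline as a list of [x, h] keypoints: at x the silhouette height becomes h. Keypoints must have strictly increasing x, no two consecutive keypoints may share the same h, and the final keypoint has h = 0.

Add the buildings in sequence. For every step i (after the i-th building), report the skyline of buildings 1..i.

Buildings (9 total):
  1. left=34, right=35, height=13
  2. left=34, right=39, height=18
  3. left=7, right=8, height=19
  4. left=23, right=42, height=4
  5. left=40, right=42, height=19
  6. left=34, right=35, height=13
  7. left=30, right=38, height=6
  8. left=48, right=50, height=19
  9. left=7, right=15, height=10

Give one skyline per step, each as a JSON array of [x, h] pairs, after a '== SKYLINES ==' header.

== SKYLINES ==
[[34,13],[35,0]]
[[34,18],[39,0]]
[[7,19],[8,0],[34,18],[39,0]]
[[7,19],[8,0],[23,4],[34,18],[39,4],[42,0]]
[[7,19],[8,0],[23,4],[34,18],[39,4],[40,19],[42,0]]
[[7,19],[8,0],[23,4],[34,18],[39,4],[40,19],[42,0]]
[[7,19],[8,0],[23,4],[30,6],[34,18],[39,4],[40,19],[42,0]]
[[7,19],[8,0],[23,4],[30,6],[34,18],[39,4],[40,19],[42,0],[48,19],[50,0]]
[[7,19],[8,10],[15,0],[23,4],[30,6],[34,18],[39,4],[40,19],[42,0],[48,19],[50,0]]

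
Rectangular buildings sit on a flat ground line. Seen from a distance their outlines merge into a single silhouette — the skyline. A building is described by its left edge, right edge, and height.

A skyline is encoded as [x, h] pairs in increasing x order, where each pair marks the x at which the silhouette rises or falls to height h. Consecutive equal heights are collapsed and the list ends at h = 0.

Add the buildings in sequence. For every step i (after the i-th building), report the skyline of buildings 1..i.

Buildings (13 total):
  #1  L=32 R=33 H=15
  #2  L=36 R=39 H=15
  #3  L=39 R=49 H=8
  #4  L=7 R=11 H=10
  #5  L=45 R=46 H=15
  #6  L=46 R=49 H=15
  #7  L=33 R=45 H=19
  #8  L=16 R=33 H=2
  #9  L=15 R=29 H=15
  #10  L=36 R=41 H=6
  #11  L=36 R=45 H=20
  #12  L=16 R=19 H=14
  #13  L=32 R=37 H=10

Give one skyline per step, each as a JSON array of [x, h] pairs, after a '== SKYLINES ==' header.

== SKYLINES ==
[[32,15],[33,0]]
[[32,15],[33,0],[36,15],[39,0]]
[[32,15],[33,0],[36,15],[39,8],[49,0]]
[[7,10],[11,0],[32,15],[33,0],[36,15],[39,8],[49,0]]
[[7,10],[11,0],[32,15],[33,0],[36,15],[39,8],[45,15],[46,8],[49,0]]
[[7,10],[11,0],[32,15],[33,0],[36,15],[39,8],[45,15],[49,0]]
[[7,10],[11,0],[32,15],[33,19],[45,15],[49,0]]
[[7,10],[11,0],[16,2],[32,15],[33,19],[45,15],[49,0]]
[[7,10],[11,0],[15,15],[29,2],[32,15],[33,19],[45,15],[49,0]]
[[7,10],[11,0],[15,15],[29,2],[32,15],[33,19],[45,15],[49,0]]
[[7,10],[11,0],[15,15],[29,2],[32,15],[33,19],[36,20],[45,15],[49,0]]
[[7,10],[11,0],[15,15],[29,2],[32,15],[33,19],[36,20],[45,15],[49,0]]
[[7,10],[11,0],[15,15],[29,2],[32,15],[33,19],[36,20],[45,15],[49,0]]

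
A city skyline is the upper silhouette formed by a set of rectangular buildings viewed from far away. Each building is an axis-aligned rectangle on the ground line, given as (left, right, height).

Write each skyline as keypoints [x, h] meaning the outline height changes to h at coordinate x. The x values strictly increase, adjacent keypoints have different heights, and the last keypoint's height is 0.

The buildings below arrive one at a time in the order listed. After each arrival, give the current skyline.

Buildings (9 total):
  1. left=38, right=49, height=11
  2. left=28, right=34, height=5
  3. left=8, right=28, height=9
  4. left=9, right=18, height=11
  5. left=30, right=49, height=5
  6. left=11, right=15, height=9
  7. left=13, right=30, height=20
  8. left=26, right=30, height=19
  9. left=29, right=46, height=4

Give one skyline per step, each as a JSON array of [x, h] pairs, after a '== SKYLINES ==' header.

== SKYLINES ==
[[38,11],[49,0]]
[[28,5],[34,0],[38,11],[49,0]]
[[8,9],[28,5],[34,0],[38,11],[49,0]]
[[8,9],[9,11],[18,9],[28,5],[34,0],[38,11],[49,0]]
[[8,9],[9,11],[18,9],[28,5],[38,11],[49,0]]
[[8,9],[9,11],[18,9],[28,5],[38,11],[49,0]]
[[8,9],[9,11],[13,20],[30,5],[38,11],[49,0]]
[[8,9],[9,11],[13,20],[30,5],[38,11],[49,0]]
[[8,9],[9,11],[13,20],[30,5],[38,11],[49,0]]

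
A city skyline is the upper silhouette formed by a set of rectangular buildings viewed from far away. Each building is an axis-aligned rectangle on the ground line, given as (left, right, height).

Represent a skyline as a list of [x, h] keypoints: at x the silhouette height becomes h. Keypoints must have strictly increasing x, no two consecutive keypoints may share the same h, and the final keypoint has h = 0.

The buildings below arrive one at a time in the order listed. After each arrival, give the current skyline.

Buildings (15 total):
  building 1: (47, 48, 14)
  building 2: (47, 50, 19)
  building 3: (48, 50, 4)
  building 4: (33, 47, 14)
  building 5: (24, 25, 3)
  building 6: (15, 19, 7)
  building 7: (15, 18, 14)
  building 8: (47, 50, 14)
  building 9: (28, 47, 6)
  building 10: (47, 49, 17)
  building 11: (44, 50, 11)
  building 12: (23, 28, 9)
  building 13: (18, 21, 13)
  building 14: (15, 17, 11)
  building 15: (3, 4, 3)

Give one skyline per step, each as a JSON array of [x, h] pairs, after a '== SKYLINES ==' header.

== SKYLINES ==
[[47,14],[48,0]]
[[47,19],[50,0]]
[[47,19],[50,0]]
[[33,14],[47,19],[50,0]]
[[24,3],[25,0],[33,14],[47,19],[50,0]]
[[15,7],[19,0],[24,3],[25,0],[33,14],[47,19],[50,0]]
[[15,14],[18,7],[19,0],[24,3],[25,0],[33,14],[47,19],[50,0]]
[[15,14],[18,7],[19,0],[24,3],[25,0],[33,14],[47,19],[50,0]]
[[15,14],[18,7],[19,0],[24,3],[25,0],[28,6],[33,14],[47,19],[50,0]]
[[15,14],[18,7],[19,0],[24,3],[25,0],[28,6],[33,14],[47,19],[50,0]]
[[15,14],[18,7],[19,0],[24,3],[25,0],[28,6],[33,14],[47,19],[50,0]]
[[15,14],[18,7],[19,0],[23,9],[28,6],[33,14],[47,19],[50,0]]
[[15,14],[18,13],[21,0],[23,9],[28,6],[33,14],[47,19],[50,0]]
[[15,14],[18,13],[21,0],[23,9],[28,6],[33,14],[47,19],[50,0]]
[[3,3],[4,0],[15,14],[18,13],[21,0],[23,9],[28,6],[33,14],[47,19],[50,0]]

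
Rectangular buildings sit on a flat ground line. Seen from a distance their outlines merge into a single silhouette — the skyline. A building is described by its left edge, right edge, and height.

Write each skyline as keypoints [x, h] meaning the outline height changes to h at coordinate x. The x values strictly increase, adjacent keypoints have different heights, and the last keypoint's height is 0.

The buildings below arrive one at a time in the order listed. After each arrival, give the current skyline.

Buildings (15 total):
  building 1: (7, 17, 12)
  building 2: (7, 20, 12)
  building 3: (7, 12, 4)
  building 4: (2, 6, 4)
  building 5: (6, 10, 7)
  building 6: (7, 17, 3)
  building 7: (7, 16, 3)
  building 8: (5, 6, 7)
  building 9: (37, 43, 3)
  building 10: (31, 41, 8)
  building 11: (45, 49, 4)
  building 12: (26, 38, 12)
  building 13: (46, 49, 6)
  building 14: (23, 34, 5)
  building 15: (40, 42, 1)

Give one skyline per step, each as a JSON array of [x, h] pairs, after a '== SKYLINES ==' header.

== SKYLINES ==
[[7,12],[17,0]]
[[7,12],[20,0]]
[[7,12],[20,0]]
[[2,4],[6,0],[7,12],[20,0]]
[[2,4],[6,7],[7,12],[20,0]]
[[2,4],[6,7],[7,12],[20,0]]
[[2,4],[6,7],[7,12],[20,0]]
[[2,4],[5,7],[7,12],[20,0]]
[[2,4],[5,7],[7,12],[20,0],[37,3],[43,0]]
[[2,4],[5,7],[7,12],[20,0],[31,8],[41,3],[43,0]]
[[2,4],[5,7],[7,12],[20,0],[31,8],[41,3],[43,0],[45,4],[49,0]]
[[2,4],[5,7],[7,12],[20,0],[26,12],[38,8],[41,3],[43,0],[45,4],[49,0]]
[[2,4],[5,7],[7,12],[20,0],[26,12],[38,8],[41,3],[43,0],[45,4],[46,6],[49,0]]
[[2,4],[5,7],[7,12],[20,0],[23,5],[26,12],[38,8],[41,3],[43,0],[45,4],[46,6],[49,0]]
[[2,4],[5,7],[7,12],[20,0],[23,5],[26,12],[38,8],[41,3],[43,0],[45,4],[46,6],[49,0]]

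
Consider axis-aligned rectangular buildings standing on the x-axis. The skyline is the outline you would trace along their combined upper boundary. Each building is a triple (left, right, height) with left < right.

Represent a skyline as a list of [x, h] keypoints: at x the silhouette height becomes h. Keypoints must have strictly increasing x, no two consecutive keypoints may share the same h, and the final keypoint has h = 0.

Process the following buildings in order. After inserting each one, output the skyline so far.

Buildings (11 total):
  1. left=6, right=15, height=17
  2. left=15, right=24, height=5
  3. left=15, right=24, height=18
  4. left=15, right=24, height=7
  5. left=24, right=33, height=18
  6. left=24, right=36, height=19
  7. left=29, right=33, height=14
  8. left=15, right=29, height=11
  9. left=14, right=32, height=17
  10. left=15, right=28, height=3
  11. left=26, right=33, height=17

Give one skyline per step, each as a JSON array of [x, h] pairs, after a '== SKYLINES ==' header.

== SKYLINES ==
[[6,17],[15,0]]
[[6,17],[15,5],[24,0]]
[[6,17],[15,18],[24,0]]
[[6,17],[15,18],[24,0]]
[[6,17],[15,18],[33,0]]
[[6,17],[15,18],[24,19],[36,0]]
[[6,17],[15,18],[24,19],[36,0]]
[[6,17],[15,18],[24,19],[36,0]]
[[6,17],[15,18],[24,19],[36,0]]
[[6,17],[15,18],[24,19],[36,0]]
[[6,17],[15,18],[24,19],[36,0]]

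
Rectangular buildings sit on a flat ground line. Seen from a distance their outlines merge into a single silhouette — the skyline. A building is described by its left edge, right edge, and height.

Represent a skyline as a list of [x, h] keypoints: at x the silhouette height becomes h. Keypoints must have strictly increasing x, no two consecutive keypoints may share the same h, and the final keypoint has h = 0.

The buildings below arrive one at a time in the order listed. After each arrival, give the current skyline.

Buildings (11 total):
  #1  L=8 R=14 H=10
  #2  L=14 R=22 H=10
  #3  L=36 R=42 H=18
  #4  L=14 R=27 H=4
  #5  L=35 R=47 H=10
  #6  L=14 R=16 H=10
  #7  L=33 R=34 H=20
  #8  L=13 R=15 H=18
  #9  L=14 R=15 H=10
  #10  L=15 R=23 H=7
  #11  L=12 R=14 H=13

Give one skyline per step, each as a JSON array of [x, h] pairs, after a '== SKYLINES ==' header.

== SKYLINES ==
[[8,10],[14,0]]
[[8,10],[22,0]]
[[8,10],[22,0],[36,18],[42,0]]
[[8,10],[22,4],[27,0],[36,18],[42,0]]
[[8,10],[22,4],[27,0],[35,10],[36,18],[42,10],[47,0]]
[[8,10],[22,4],[27,0],[35,10],[36,18],[42,10],[47,0]]
[[8,10],[22,4],[27,0],[33,20],[34,0],[35,10],[36,18],[42,10],[47,0]]
[[8,10],[13,18],[15,10],[22,4],[27,0],[33,20],[34,0],[35,10],[36,18],[42,10],[47,0]]
[[8,10],[13,18],[15,10],[22,4],[27,0],[33,20],[34,0],[35,10],[36,18],[42,10],[47,0]]
[[8,10],[13,18],[15,10],[22,7],[23,4],[27,0],[33,20],[34,0],[35,10],[36,18],[42,10],[47,0]]
[[8,10],[12,13],[13,18],[15,10],[22,7],[23,4],[27,0],[33,20],[34,0],[35,10],[36,18],[42,10],[47,0]]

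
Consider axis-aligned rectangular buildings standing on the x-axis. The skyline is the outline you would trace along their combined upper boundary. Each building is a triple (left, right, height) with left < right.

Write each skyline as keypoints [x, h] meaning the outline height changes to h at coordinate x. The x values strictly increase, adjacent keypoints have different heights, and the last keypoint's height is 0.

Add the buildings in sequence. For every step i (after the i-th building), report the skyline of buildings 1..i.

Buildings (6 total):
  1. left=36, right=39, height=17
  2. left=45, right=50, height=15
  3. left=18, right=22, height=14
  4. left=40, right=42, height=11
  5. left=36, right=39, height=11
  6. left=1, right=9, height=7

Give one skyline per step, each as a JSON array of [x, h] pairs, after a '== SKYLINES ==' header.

== SKYLINES ==
[[36,17],[39,0]]
[[36,17],[39,0],[45,15],[50,0]]
[[18,14],[22,0],[36,17],[39,0],[45,15],[50,0]]
[[18,14],[22,0],[36,17],[39,0],[40,11],[42,0],[45,15],[50,0]]
[[18,14],[22,0],[36,17],[39,0],[40,11],[42,0],[45,15],[50,0]]
[[1,7],[9,0],[18,14],[22,0],[36,17],[39,0],[40,11],[42,0],[45,15],[50,0]]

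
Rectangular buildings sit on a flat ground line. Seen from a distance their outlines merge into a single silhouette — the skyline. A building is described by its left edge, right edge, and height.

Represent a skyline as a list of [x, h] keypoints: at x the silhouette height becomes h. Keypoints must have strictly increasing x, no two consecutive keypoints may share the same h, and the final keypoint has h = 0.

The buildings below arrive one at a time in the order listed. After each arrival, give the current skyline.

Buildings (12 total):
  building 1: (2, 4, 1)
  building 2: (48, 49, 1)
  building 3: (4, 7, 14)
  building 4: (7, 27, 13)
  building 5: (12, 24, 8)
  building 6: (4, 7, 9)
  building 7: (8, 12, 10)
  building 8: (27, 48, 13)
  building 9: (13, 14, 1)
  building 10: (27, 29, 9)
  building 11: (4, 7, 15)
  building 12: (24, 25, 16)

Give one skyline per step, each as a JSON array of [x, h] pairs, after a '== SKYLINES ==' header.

== SKYLINES ==
[[2,1],[4,0]]
[[2,1],[4,0],[48,1],[49,0]]
[[2,1],[4,14],[7,0],[48,1],[49,0]]
[[2,1],[4,14],[7,13],[27,0],[48,1],[49,0]]
[[2,1],[4,14],[7,13],[27,0],[48,1],[49,0]]
[[2,1],[4,14],[7,13],[27,0],[48,1],[49,0]]
[[2,1],[4,14],[7,13],[27,0],[48,1],[49,0]]
[[2,1],[4,14],[7,13],[48,1],[49,0]]
[[2,1],[4,14],[7,13],[48,1],[49,0]]
[[2,1],[4,14],[7,13],[48,1],[49,0]]
[[2,1],[4,15],[7,13],[48,1],[49,0]]
[[2,1],[4,15],[7,13],[24,16],[25,13],[48,1],[49,0]]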